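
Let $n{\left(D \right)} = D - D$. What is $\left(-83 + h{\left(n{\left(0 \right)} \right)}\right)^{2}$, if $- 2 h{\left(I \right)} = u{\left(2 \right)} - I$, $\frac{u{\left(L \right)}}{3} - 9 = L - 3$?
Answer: $9025$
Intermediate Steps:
$u{\left(L \right)} = 18 + 3 L$ ($u{\left(L \right)} = 27 + 3 \left(L - 3\right) = 27 + 3 \left(-3 + L\right) = 27 + \left(-9 + 3 L\right) = 18 + 3 L$)
$n{\left(D \right)} = 0$
$h{\left(I \right)} = -12 + \frac{I}{2}$ ($h{\left(I \right)} = - \frac{\left(18 + 3 \cdot 2\right) - I}{2} = - \frac{\left(18 + 6\right) - I}{2} = - \frac{24 - I}{2} = -12 + \frac{I}{2}$)
$\left(-83 + h{\left(n{\left(0 \right)} \right)}\right)^{2} = \left(-83 + \left(-12 + \frac{1}{2} \cdot 0\right)\right)^{2} = \left(-83 + \left(-12 + 0\right)\right)^{2} = \left(-83 - 12\right)^{2} = \left(-95\right)^{2} = 9025$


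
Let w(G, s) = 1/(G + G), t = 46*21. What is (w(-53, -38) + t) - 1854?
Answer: -94129/106 ≈ -888.01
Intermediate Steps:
t = 966
w(G, s) = 1/(2*G)
(w(-53, -38) + t) - 1854 = ((1/2)/(-53) + 966) - 1854 = ((1/2)*(-1/53) + 966) - 1854 = (-1/106 + 966) - 1854 = 102395/106 - 1854 = -94129/106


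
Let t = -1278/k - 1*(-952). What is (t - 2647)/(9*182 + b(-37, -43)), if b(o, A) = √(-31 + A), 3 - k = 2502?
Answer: -165146553/159645521 + 1411509*I*√74/2235037294 ≈ -1.0345 + 0.0054327*I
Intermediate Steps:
k = -2499 (k = 3 - 1*2502 = 3 - 2502 = -2499)
t = 793442/833 (t = -1278/(-2499) - 1*(-952) = -1278*(-1/2499) + 952 = 426/833 + 952 = 793442/833 ≈ 952.51)
(t - 2647)/(9*182 + b(-37, -43)) = (793442/833 - 2647)/(9*182 + √(-31 - 43)) = -1411509/(833*(1638 + √(-74))) = -1411509/(833*(1638 + I*√74))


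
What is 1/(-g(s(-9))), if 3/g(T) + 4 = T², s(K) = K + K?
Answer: -320/3 ≈ -106.67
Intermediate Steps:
s(K) = 2*K
g(T) = 3/(-4 + T²)
1/(-g(s(-9))) = 1/(-3/(-4 + (2*(-9))²)) = 1/(-3/(-4 + (-18)²)) = 1/(-3/(-4 + 324)) = 1/(-3/320) = -320/3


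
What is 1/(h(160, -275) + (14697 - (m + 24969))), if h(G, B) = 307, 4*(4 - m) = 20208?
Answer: -1/4917 ≈ -0.00020338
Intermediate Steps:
m = -5048 (m = 4 - 1/4*20208 = 4 - 5052 = -5048)
1/(h(160, -275) + (14697 - (m + 24969))) = 1/(307 + (14697 - (-5048 + 24969))) = 1/(307 + (14697 - 1*19921)) = 1/(307 + (14697 - 19921)) = 1/(307 - 5224) = 1/(-4917) = -1/4917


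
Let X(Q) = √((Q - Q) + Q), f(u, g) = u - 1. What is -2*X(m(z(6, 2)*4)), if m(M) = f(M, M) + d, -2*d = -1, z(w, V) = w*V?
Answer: -√190 ≈ -13.784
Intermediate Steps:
z(w, V) = V*w
d = ½ (d = -½*(-1) = ½ ≈ 0.50000)
f(u, g) = -1 + u
m(M) = -½ + M (m(M) = (-1 + M) + ½ = -½ + M)
X(Q) = √Q (X(Q) = √(0 + Q) = √Q)
-2*X(m(z(6, 2)*4)) = -2*√(-½ + (2*6)*4) = -2*√(-½ + 12*4) = -2*√(-½ + 48) = -√190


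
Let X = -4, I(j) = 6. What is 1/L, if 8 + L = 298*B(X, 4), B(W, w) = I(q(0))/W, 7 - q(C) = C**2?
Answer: -1/455 ≈ -0.0021978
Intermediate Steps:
q(C) = 7 - C**2
B(W, w) = 6/W
L = -455 (L = -8 + 298*(6/(-4)) = -8 + 298*(6*(-1/4)) = -8 + 298*(-3/2) = -8 - 447 = -455)
1/L = 1/(-455) = -1/455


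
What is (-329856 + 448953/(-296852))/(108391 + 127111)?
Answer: -97918862265/69909239704 ≈ -1.4007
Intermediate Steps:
(-329856 + 448953/(-296852))/(108391 + 127111) = (-329856 + 448953*(-1/296852))/235502 = (-329856 - 448953/296852)*(1/235502) = -97918862265/296852*1/235502 = -97918862265/69909239704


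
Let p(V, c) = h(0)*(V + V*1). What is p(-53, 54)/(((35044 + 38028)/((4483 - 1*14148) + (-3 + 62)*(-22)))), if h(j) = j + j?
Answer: 0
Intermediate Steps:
h(j) = 2*j
p(V, c) = 0 (p(V, c) = (2*0)*(V + V*1) = 0*(V + V) = 0*(2*V) = 0)
p(-53, 54)/(((35044 + 38028)/((4483 - 1*14148) + (-3 + 62)*(-22)))) = 0/(((35044 + 38028)/((4483 - 1*14148) + (-3 + 62)*(-22)))) = 0/((73072/((4483 - 14148) + 59*(-22)))) = 0/((73072/(-9665 - 1298))) = 0/((73072/(-10963))) = 0/((73072*(-1/10963))) = 0/(-73072/10963) = 0*(-10963/73072) = 0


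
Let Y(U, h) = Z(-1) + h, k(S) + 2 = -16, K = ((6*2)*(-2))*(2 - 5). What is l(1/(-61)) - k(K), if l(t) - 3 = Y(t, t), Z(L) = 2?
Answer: 1402/61 ≈ 22.984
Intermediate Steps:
K = 72 (K = (12*(-2))*(-3) = -24*(-3) = 72)
k(S) = -18 (k(S) = -2 - 16 = -18)
Y(U, h) = 2 + h
l(t) = 5 + t (l(t) = 3 + (2 + t) = 5 + t)
l(1/(-61)) - k(K) = (5 + 1/(-61)) - 1*(-18) = (5 - 1/61) + 18 = 304/61 + 18 = 1402/61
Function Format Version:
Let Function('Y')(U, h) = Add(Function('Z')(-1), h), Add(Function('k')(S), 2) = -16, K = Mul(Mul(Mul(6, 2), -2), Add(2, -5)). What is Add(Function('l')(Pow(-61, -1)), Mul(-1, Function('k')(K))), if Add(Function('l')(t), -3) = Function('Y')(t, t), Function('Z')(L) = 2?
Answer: Rational(1402, 61) ≈ 22.984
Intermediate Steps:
K = 72 (K = Mul(Mul(12, -2), -3) = Mul(-24, -3) = 72)
Function('k')(S) = -18 (Function('k')(S) = Add(-2, -16) = -18)
Function('Y')(U, h) = Add(2, h)
Function('l')(t) = Add(5, t) (Function('l')(t) = Add(3, Add(2, t)) = Add(5, t))
Add(Function('l')(Pow(-61, -1)), Mul(-1, Function('k')(K))) = Add(Add(5, Pow(-61, -1)), Mul(-1, -18)) = Add(Add(5, Rational(-1, 61)), 18) = Add(Rational(304, 61), 18) = Rational(1402, 61)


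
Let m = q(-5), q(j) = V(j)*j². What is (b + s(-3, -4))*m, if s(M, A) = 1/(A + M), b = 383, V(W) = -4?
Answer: -268000/7 ≈ -38286.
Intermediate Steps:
q(j) = -4*j²
m = -100 (m = -4*(-5)² = -4*25 = -100)
(b + s(-3, -4))*m = (383 + 1/(-4 - 3))*(-100) = (383 + 1/(-7))*(-100) = (383 - ⅐)*(-100) = (2680/7)*(-100) = -268000/7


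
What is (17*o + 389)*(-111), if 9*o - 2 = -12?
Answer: -123247/3 ≈ -41082.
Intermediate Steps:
o = -10/9 (o = 2/9 + (1/9)*(-12) = 2/9 - 4/3 = -10/9 ≈ -1.1111)
(17*o + 389)*(-111) = (17*(-10/9) + 389)*(-111) = (-170/9 + 389)*(-111) = (3331/9)*(-111) = -123247/3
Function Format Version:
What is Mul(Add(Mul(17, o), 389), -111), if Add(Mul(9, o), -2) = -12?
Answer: Rational(-123247, 3) ≈ -41082.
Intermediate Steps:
o = Rational(-10, 9) (o = Add(Rational(2, 9), Mul(Rational(1, 9), -12)) = Add(Rational(2, 9), Rational(-4, 3)) = Rational(-10, 9) ≈ -1.1111)
Mul(Add(Mul(17, o), 389), -111) = Mul(Add(Mul(17, Rational(-10, 9)), 389), -111) = Mul(Add(Rational(-170, 9), 389), -111) = Mul(Rational(3331, 9), -111) = Rational(-123247, 3)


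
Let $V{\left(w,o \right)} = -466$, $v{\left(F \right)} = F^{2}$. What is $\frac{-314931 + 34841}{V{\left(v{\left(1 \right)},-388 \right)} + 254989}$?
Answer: $- \frac{7570}{6879} \approx -1.1005$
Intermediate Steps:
$\frac{-314931 + 34841}{V{\left(v{\left(1 \right)},-388 \right)} + 254989} = \frac{-314931 + 34841}{-466 + 254989} = - \frac{280090}{254523} = \left(-280090\right) \frac{1}{254523} = - \frac{7570}{6879}$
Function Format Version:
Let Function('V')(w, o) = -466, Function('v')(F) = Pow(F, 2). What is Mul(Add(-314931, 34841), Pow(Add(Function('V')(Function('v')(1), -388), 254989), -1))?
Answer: Rational(-7570, 6879) ≈ -1.1005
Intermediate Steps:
Mul(Add(-314931, 34841), Pow(Add(Function('V')(Function('v')(1), -388), 254989), -1)) = Mul(Add(-314931, 34841), Pow(Add(-466, 254989), -1)) = Mul(-280090, Pow(254523, -1)) = Mul(-280090, Rational(1, 254523)) = Rational(-7570, 6879)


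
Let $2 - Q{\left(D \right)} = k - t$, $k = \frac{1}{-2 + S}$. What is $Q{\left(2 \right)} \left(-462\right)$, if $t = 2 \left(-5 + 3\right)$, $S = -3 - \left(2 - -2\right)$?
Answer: $\frac{2618}{3} \approx 872.67$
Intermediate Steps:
$S = -7$ ($S = -3 - \left(2 + 2\right) = -3 - 4 = -7$)
$t = -4$ ($t = 2 \left(-2\right) = -4$)
$k = - \frac{1}{9}$ ($k = \frac{1}{-2 - 7} = \frac{1}{-9} = - \frac{1}{9} \approx -0.11111$)
$Q{\left(D \right)} = - \frac{17}{9}$ ($Q{\left(D \right)} = 2 - \left(- \frac{1}{9} - -4\right) = 2 - \left(- \frac{1}{9} + 4\right) = 2 - \frac{35}{9} = - \frac{17}{9}$)
$Q{\left(2 \right)} \left(-462\right) = \left(- \frac{17}{9}\right) \left(-462\right) = \frac{2618}{3}$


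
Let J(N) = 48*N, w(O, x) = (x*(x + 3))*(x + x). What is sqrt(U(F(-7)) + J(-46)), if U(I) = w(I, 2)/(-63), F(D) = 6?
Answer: 2*I*sqrt(243502)/21 ≈ 46.996*I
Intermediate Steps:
w(O, x) = 2*x**2*(3 + x) (w(O, x) = (x*(3 + x))*(2*x) = 2*x**2*(3 + x))
U(I) = -40/63 (U(I) = (2*2**2*(3 + 2))/(-63) = (2*4*5)*(-1/63) = 40*(-1/63) = -40/63)
sqrt(U(F(-7)) + J(-46)) = sqrt(-40/63 + 48*(-46)) = sqrt(-40/63 - 2208) = sqrt(-139144/63) = 2*I*sqrt(243502)/21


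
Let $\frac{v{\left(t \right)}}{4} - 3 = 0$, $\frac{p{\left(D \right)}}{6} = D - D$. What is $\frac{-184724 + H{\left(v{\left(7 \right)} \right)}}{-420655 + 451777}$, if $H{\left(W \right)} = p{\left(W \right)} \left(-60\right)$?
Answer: $- \frac{92362}{15561} \approx -5.9355$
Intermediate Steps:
$p{\left(D \right)} = 0$ ($p{\left(D \right)} = 6 \left(D - D\right) = 6 \cdot 0 = 0$)
$v{\left(t \right)} = 12$ ($v{\left(t \right)} = 12 + 4 \cdot 0 = 12 + 0 = 12$)
$H{\left(W \right)} = 0$ ($H{\left(W \right)} = 0 \left(-60\right) = 0$)
$\frac{-184724 + H{\left(v{\left(7 \right)} \right)}}{-420655 + 451777} = \frac{-184724 + 0}{-420655 + 451777} = - \frac{184724}{31122} = \left(-184724\right) \frac{1}{31122} = - \frac{92362}{15561}$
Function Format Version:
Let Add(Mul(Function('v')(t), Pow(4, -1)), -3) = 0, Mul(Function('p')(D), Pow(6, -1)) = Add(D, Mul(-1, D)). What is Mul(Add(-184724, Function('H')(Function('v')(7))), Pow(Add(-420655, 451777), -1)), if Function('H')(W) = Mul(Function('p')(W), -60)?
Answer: Rational(-92362, 15561) ≈ -5.9355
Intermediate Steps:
Function('p')(D) = 0 (Function('p')(D) = Mul(6, Add(D, Mul(-1, D))) = Mul(6, 0) = 0)
Function('v')(t) = 12 (Function('v')(t) = Add(12, Mul(4, 0)) = Add(12, 0) = 12)
Function('H')(W) = 0 (Function('H')(W) = Mul(0, -60) = 0)
Mul(Add(-184724, Function('H')(Function('v')(7))), Pow(Add(-420655, 451777), -1)) = Mul(Add(-184724, 0), Pow(Add(-420655, 451777), -1)) = Mul(-184724, Pow(31122, -1)) = Mul(-184724, Rational(1, 31122)) = Rational(-92362, 15561)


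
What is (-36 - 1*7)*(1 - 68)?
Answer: 2881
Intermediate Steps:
(-36 - 1*7)*(1 - 68) = (-36 - 7)*(-67) = -43*(-67) = 2881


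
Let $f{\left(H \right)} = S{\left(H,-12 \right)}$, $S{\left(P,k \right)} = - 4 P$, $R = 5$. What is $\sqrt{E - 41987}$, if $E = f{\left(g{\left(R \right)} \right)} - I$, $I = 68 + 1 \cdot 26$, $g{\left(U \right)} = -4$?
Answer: $i \sqrt{42065} \approx 205.1 i$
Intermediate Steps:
$f{\left(H \right)} = - 4 H$
$I = 94$ ($I = 68 + 26 = 94$)
$E = -78$ ($E = \left(-4\right) \left(-4\right) - 94 = 16 - 94 = -78$)
$\sqrt{E - 41987} = \sqrt{-78 - 41987} = \sqrt{-42065} = i \sqrt{42065}$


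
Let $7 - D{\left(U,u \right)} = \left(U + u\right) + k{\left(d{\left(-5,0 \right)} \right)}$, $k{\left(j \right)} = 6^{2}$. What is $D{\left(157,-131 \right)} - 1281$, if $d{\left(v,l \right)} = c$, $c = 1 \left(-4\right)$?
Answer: $-1336$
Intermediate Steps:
$c = -4$
$d{\left(v,l \right)} = -4$
$k{\left(j \right)} = 36$
$D{\left(U,u \right)} = -29 - U - u$ ($D{\left(U,u \right)} = 7 - \left(\left(U + u\right) + 36\right) = 7 - \left(36 + U + u\right) = -29 - U - u$)
$D{\left(157,-131 \right)} - 1281 = \left(-29 - 157 - -131\right) - 1281 = \left(-29 - 157 + 131\right) - 1281 = -55 - 1281 = -1336$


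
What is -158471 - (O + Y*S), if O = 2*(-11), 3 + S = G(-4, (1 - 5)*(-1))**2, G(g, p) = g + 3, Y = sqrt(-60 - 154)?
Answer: -158449 + 2*I*sqrt(214) ≈ -1.5845e+5 + 29.257*I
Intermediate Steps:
Y = I*sqrt(214) (Y = sqrt(-214) = I*sqrt(214) ≈ 14.629*I)
G(g, p) = 3 + g
S = -2 (S = -3 + (3 - 4)**2 = -3 + (-1)**2 = -3 + 1 = -2)
O = -22
-158471 - (O + Y*S) = -158471 - (-22 + (I*sqrt(214))*(-2)) = -158471 - (-22 - 2*I*sqrt(214)) = -158471 + (22 + 2*I*sqrt(214)) = -158449 + 2*I*sqrt(214)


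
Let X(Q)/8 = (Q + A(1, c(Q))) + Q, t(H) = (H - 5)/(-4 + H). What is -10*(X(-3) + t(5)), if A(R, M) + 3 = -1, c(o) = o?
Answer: 800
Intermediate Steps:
A(R, M) = -4 (A(R, M) = -3 - 1 = -4)
t(H) = (-5 + H)/(-4 + H)
X(Q) = -32 + 16*Q (X(Q) = 8*((Q - 4) + Q) = 8*((-4 + Q) + Q) = 8*(-4 + 2*Q) = -32 + 16*Q)
-10*(X(-3) + t(5)) = -10*((-32 + 16*(-3)) + (-5 + 5)/(-4 + 5)) = -10*((-32 - 48) + 0/1) = -10*(-80 + 1*0) = -10*(-80 + 0) = -10*(-80) = 800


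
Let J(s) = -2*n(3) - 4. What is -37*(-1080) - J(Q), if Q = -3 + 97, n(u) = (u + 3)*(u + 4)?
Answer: 40048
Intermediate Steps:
n(u) = (3 + u)*(4 + u)
Q = 94
J(s) = -88 (J(s) = -2*(12 + 3² + 7*3) - 4 = -2*(12 + 9 + 21) - 4 = -2*42 - 4 = -84 - 4 = -88)
-37*(-1080) - J(Q) = -37*(-1080) - 1*(-88) = 39960 + 88 = 40048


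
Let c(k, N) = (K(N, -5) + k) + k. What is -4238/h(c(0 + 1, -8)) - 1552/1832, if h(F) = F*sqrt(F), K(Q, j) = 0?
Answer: -194/229 - 2119*sqrt(2)/2 ≈ -1499.2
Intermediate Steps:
c(k, N) = 2*k (c(k, N) = (0 + k) + k = k + k = 2*k)
h(F) = F**(3/2)
-4238/h(c(0 + 1, -8)) - 1552/1832 = -4238*sqrt(2)/(4*(0 + 1)**(3/2)) - 1552/1832 = -4238*sqrt(2)/4 - 1552*1/1832 = -4238*sqrt(2)/4 - 194/229 = -2119*sqrt(2)/2 - 194/229 = -194/229 - 2119*sqrt(2)/2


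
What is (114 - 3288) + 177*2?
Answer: -2820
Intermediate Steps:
(114 - 3288) + 177*2 = -3174 + 354 = -2820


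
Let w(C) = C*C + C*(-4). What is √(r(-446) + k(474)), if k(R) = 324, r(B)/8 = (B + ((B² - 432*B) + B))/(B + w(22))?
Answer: 2*I*√388671/5 ≈ 249.37*I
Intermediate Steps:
w(C) = C² - 4*C
r(B) = 8*(B² - 430*B)/(396 + B) (r(B) = 8*((B + ((B² - 432*B) + B))/(B + 22*(-4 + 22))) = 8*((B + (B² - 431*B))/(B + 22*18)) = 8*((B² - 430*B)/(B + 396)) = 8*((B² - 430*B)/(396 + B)) = 8*(B² - 430*B)/(396 + B))
√(r(-446) + k(474)) = √(8*(-446)*(-430 - 446)/(396 - 446) + 324) = √(8*(-446)*(-876)/(-50) + 324) = √(8*(-446)*(-1/50)*(-876) + 324) = √(-1562784/25 + 324) = √(-1554684/25) = 2*I*√388671/5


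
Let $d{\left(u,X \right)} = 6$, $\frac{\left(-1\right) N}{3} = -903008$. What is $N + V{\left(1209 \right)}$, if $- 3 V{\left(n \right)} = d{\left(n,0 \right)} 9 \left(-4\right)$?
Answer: $2709096$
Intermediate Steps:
$N = 2709024$ ($N = \left(-3\right) \left(-903008\right) = 2709024$)
$V{\left(n \right)} = 72$ ($V{\left(n \right)} = - \frac{6 \cdot 9 \left(-4\right)}{3} = - \frac{6 \left(-36\right)}{3} = \left(- \frac{1}{3}\right) \left(-216\right) = 72$)
$N + V{\left(1209 \right)} = 2709024 + 72 = 2709096$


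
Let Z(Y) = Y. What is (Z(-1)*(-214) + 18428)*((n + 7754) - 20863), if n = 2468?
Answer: -198369522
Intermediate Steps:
(Z(-1)*(-214) + 18428)*((n + 7754) - 20863) = (-1*(-214) + 18428)*((2468 + 7754) - 20863) = (214 + 18428)*(10222 - 20863) = 18642*(-10641) = -198369522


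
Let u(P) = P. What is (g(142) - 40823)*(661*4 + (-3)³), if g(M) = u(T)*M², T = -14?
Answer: -845602423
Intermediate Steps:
g(M) = -14*M²
(g(142) - 40823)*(661*4 + (-3)³) = (-14*142² - 40823)*(661*4 + (-3)³) = (-14*20164 - 40823)*(2644 - 27) = (-282296 - 40823)*2617 = -323119*2617 = -845602423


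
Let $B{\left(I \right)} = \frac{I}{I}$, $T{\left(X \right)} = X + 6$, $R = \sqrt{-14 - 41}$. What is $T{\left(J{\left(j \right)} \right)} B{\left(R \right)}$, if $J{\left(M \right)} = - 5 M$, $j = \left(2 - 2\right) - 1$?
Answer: $11$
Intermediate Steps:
$j = -1$ ($j = 0 - 1 = -1$)
$R = i \sqrt{55}$ ($R = \sqrt{-55} = i \sqrt{55} \approx 7.4162 i$)
$T{\left(X \right)} = 6 + X$
$B{\left(I \right)} = 1$
$T{\left(J{\left(j \right)} \right)} B{\left(R \right)} = \left(6 - -5\right) 1 = \left(6 + 5\right) 1 = 11 \cdot 1 = 11$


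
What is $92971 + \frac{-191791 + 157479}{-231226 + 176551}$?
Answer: $\frac{5083223737}{54675} \approx 92972.0$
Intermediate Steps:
$92971 + \frac{-191791 + 157479}{-231226 + 176551} = 92971 - \frac{34312}{-54675} = 92971 - - \frac{34312}{54675} = 92971 + \frac{34312}{54675} = \frac{5083223737}{54675}$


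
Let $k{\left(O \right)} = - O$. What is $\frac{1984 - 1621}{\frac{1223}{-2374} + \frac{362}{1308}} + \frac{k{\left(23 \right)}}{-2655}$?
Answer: $- \frac{374082292634}{245685735} \approx -1522.6$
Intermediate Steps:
$\frac{1984 - 1621}{\frac{1223}{-2374} + \frac{362}{1308}} + \frac{k{\left(23 \right)}}{-2655} = \frac{1984 - 1621}{\frac{1223}{-2374} + \frac{362}{1308}} + \frac{\left(-1\right) 23}{-2655} = \frac{1984 - 1621}{1223 \left(- \frac{1}{2374}\right) + 362 \cdot \frac{1}{1308}} - - \frac{23}{2655} = \frac{363}{- \frac{1223}{2374} + \frac{181}{654}} + \frac{23}{2655} = \frac{363}{- \frac{92537}{388149}} + \frac{23}{2655} = 363 \left(- \frac{388149}{92537}\right) + \frac{23}{2655} = - \frac{140898087}{92537} + \frac{23}{2655} = - \frac{374082292634}{245685735}$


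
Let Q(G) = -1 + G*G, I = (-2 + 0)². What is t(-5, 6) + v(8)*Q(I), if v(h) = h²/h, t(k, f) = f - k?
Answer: 131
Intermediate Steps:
I = 4 (I = (-2)² = 4)
Q(G) = -1 + G²
v(h) = h
t(-5, 6) + v(8)*Q(I) = (6 - 1*(-5)) + 8*(-1 + 4²) = (6 + 5) + 8*(-1 + 16) = 11 + 8*15 = 11 + 120 = 131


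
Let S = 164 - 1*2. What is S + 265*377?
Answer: 100067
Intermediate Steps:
S = 162 (S = 164 - 2 = 162)
S + 265*377 = 162 + 265*377 = 162 + 99905 = 100067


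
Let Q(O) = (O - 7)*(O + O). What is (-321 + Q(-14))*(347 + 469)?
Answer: 217872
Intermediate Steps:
Q(O) = 2*O*(-7 + O) (Q(O) = (-7 + O)*(2*O) = 2*O*(-7 + O))
(-321 + Q(-14))*(347 + 469) = (-321 + 2*(-14)*(-7 - 14))*(347 + 469) = (-321 + 2*(-14)*(-21))*816 = (-321 + 588)*816 = 267*816 = 217872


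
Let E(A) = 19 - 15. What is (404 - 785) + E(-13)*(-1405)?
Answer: -6001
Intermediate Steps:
E(A) = 4
(404 - 785) + E(-13)*(-1405) = (404 - 785) + 4*(-1405) = -381 - 5620 = -6001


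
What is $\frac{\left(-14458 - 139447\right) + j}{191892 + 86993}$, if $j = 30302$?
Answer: $- \frac{123603}{278885} \approx -0.4432$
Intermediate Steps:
$\frac{\left(-14458 - 139447\right) + j}{191892 + 86993} = \frac{\left(-14458 - 139447\right) + 30302}{191892 + 86993} = \frac{\left(-14458 - 139447\right) + 30302}{278885} = \left(-153905 + 30302\right) \frac{1}{278885} = \left(-123603\right) \frac{1}{278885} = - \frac{123603}{278885}$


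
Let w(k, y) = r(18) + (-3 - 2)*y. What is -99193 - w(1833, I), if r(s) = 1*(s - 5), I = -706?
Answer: -102736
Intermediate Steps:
r(s) = -5 + s (r(s) = 1*(-5 + s) = -5 + s)
w(k, y) = 13 - 5*y (w(k, y) = (-5 + 18) + (-3 - 2)*y = 13 - 5*y)
-99193 - w(1833, I) = -99193 - (13 - 5*(-706)) = -99193 - (13 + 3530) = -99193 - 1*3543 = -99193 - 3543 = -102736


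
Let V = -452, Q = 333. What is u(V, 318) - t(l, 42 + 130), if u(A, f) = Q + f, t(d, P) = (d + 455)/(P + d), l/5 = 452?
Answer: 1580517/2432 ≈ 649.88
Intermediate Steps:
l = 2260 (l = 5*452 = 2260)
t(d, P) = (455 + d)/(P + d)
u(A, f) = 333 + f
u(V, 318) - t(l, 42 + 130) = (333 + 318) - (455 + 2260)/((42 + 130) + 2260) = 651 - 2715/(172 + 2260) = 651 - 2715/2432 = 1580517/2432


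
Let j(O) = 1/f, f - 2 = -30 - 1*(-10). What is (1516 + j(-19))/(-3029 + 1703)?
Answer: -2099/1836 ≈ -1.1432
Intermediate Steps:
f = -18 (f = 2 + (-30 - 1*(-10)) = 2 + (-30 + 10) = 2 - 20 = -18)
j(O) = -1/18 (j(O) = 1/(-18) = -1/18)
(1516 + j(-19))/(-3029 + 1703) = (1516 - 1/18)/(-3029 + 1703) = (27287/18)/(-1326) = (27287/18)*(-1/1326) = -2099/1836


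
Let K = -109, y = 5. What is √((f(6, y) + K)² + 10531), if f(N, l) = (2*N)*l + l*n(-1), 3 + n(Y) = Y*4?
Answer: √17587 ≈ 132.62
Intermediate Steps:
n(Y) = -3 + 4*Y (n(Y) = -3 + Y*4 = -3 + 4*Y)
f(N, l) = -7*l + 2*N*l (f(N, l) = (2*N)*l + l*(-3 + 4*(-1)) = 2*N*l + l*(-3 - 4) = 2*N*l + l*(-7) = 2*N*l - 7*l = -7*l + 2*N*l)
√((f(6, y) + K)² + 10531) = √((5*(-7 + 2*6) - 109)² + 10531) = √((5*(-7 + 12) - 109)² + 10531) = √((5*5 - 109)² + 10531) = √((25 - 109)² + 10531) = √((-84)² + 10531) = √(7056 + 10531) = √17587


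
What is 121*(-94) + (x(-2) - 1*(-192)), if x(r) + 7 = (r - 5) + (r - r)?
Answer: -11196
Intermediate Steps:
x(r) = -12 + r (x(r) = -7 + ((r - 5) + (r - r)) = -7 + ((-5 + r) + 0) = -7 + (-5 + r) = -12 + r)
121*(-94) + (x(-2) - 1*(-192)) = 121*(-94) + ((-12 - 2) - 1*(-192)) = -11374 + (-14 + 192) = -11374 + 178 = -11196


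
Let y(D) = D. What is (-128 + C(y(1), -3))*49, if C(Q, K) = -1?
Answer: -6321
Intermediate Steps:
(-128 + C(y(1), -3))*49 = (-128 - 1)*49 = -129*49 = -6321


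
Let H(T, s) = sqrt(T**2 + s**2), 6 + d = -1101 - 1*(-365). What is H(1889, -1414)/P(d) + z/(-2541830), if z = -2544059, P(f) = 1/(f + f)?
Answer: 2544059/2541830 - 1484*sqrt(5567717) ≈ -3.5016e+6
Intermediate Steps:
d = -742 (d = -6 + (-1101 - 1*(-365)) = -6 + (-1101 + 365) = -6 - 736 = -742)
P(f) = 1/(2*f)
H(1889, -1414)/P(d) + z/(-2541830) = sqrt(1889**2 + (-1414)**2)/(((1/2)/(-742))) - 2544059/(-2541830) = sqrt(3568321 + 1999396)/(((1/2)*(-1/742))) - 2544059*(-1/2541830) = sqrt(5567717)/(-1/1484) + 2544059/2541830 = sqrt(5567717)*(-1484) + 2544059/2541830 = -1484*sqrt(5567717) + 2544059/2541830 = 2544059/2541830 - 1484*sqrt(5567717)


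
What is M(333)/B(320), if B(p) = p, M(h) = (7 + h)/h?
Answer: 17/5328 ≈ 0.0031907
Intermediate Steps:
M(333)/B(320) = ((7 + 333)/333)/320 = ((1/333)*340)*(1/320) = (340/333)*(1/320) = 17/5328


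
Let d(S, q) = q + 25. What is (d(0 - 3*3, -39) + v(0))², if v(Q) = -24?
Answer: 1444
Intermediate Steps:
d(S, q) = 25 + q
(d(0 - 3*3, -39) + v(0))² = ((25 - 39) - 24)² = (-14 - 24)² = (-38)² = 1444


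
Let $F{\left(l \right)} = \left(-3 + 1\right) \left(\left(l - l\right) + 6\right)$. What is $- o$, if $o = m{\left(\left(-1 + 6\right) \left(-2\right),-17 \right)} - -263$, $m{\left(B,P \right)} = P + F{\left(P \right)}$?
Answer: $-234$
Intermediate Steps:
$F{\left(l \right)} = -12$ ($F{\left(l \right)} = - 2 \left(0 + 6\right) = \left(-2\right) 6 = -12$)
$m{\left(B,P \right)} = -12 + P$ ($m{\left(B,P \right)} = P - 12 = -12 + P$)
$o = 234$ ($o = \left(-12 - 17\right) - -263 = -29 + 263 = 234$)
$- o = \left(-1\right) 234 = -234$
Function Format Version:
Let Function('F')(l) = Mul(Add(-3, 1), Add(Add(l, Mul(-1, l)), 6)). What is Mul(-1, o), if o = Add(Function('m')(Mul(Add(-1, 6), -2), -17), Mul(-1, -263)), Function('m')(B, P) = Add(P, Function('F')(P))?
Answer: -234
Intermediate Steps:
Function('F')(l) = -12 (Function('F')(l) = Mul(-2, Add(0, 6)) = Mul(-2, 6) = -12)
Function('m')(B, P) = Add(-12, P) (Function('m')(B, P) = Add(P, -12) = Add(-12, P))
o = 234 (o = Add(Add(-12, -17), Mul(-1, -263)) = Add(-29, 263) = 234)
Mul(-1, o) = Mul(-1, 234) = -234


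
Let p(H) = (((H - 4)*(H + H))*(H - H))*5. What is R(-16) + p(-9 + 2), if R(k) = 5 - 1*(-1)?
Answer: 6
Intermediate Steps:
R(k) = 6 (R(k) = 5 + 1 = 6)
p(H) = 0 (p(H) = (((-4 + H)*(2*H))*0)*5 = ((2*H*(-4 + H))*0)*5 = 0*5 = 0)
R(-16) + p(-9 + 2) = 6 + 0 = 6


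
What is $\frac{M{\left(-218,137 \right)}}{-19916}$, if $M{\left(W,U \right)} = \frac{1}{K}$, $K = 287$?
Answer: $- \frac{1}{5715892} \approx -1.7495 \cdot 10^{-7}$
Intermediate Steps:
$M{\left(W,U \right)} = \frac{1}{287}$
$\frac{M{\left(-218,137 \right)}}{-19916} = \frac{1}{287 \left(-19916\right)} = \frac{1}{287} \left(- \frac{1}{19916}\right) = - \frac{1}{5715892}$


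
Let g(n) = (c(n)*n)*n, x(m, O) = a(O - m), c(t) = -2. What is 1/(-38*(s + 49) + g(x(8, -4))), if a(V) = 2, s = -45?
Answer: -1/160 ≈ -0.0062500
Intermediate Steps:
x(m, O) = 2
g(n) = -2*n**2 (g(n) = (-2*n)*n = -2*n**2)
1/(-38*(s + 49) + g(x(8, -4))) = 1/(-38*(-45 + 49) - 2*2**2) = 1/(-38*4 - 2*4) = 1/(-1*152 - 8) = 1/(-152 - 8) = 1/(-160) = -1/160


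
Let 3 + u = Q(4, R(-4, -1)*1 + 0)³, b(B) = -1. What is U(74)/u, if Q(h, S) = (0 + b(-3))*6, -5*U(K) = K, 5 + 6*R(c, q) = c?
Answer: 74/1095 ≈ 0.067580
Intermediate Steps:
R(c, q) = -⅚ + c/6
U(K) = -K/5
Q(h, S) = -6 (Q(h, S) = (0 - 1)*6 = -1*6 = -6)
u = -219 (u = -3 + (-6)³ = -3 - 216 = -219)
U(74)/u = -⅕*74/(-219) = -74/5*(-1/219) = 74/1095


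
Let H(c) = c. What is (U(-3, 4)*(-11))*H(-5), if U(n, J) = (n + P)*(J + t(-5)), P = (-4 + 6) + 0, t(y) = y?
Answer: 55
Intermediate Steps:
P = 2 (P = 2 + 0 = 2)
U(n, J) = (-5 + J)*(2 + n) (U(n, J) = (n + 2)*(J - 5) = (2 + n)*(-5 + J) = (-5 + J)*(2 + n))
(U(-3, 4)*(-11))*H(-5) = ((-10 - 5*(-3) + 2*4 + 4*(-3))*(-11))*(-5) = ((-10 + 15 + 8 - 12)*(-11))*(-5) = (1*(-11))*(-5) = -11*(-5) = 55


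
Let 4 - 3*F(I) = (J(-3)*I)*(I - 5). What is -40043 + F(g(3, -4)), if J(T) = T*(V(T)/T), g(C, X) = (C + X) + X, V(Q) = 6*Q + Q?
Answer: -119075/3 ≈ -39692.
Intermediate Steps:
V(Q) = 7*Q
g(C, X) = C + 2*X
J(T) = 7*T (J(T) = T*((7*T)/T) = T*7 = 7*T)
F(I) = 4/3 + 7*I*(-5 + I) (F(I) = 4/3 - (7*(-3))*I*(I - 5)/3 = 4/3 - (-21*I)*(-5 + I)/3 = 4/3 - (-7)*I*(-5 + I) = 4/3 + 7*I*(-5 + I))
-40043 + F(g(3, -4)) = -40043 + (4/3 - 35*(3 + 2*(-4)) + 7*(3 + 2*(-4))²) = -40043 + (4/3 - 35*(3 - 8) + 7*(3 - 8)²) = -40043 + (4/3 - 35*(-5) + 7*(-5)²) = -40043 + (4/3 + 175 + 7*25) = -40043 + (4/3 + 175 + 175) = -40043 + 1054/3 = -119075/3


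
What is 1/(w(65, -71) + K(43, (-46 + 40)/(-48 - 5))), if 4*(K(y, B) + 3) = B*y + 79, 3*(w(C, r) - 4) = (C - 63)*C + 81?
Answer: 636/58703 ≈ 0.010834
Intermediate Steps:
w(C, r) = 31 + C*(-63 + C)/3 (w(C, r) = 4 + ((C - 63)*C + 81)/3 = 4 + ((-63 + C)*C + 81)/3 = 4 + (C*(-63 + C) + 81)/3 = 4 + (81 + C*(-63 + C))/3 = 4 + (27 + C*(-63 + C)/3) = 31 + C*(-63 + C)/3)
K(y, B) = 67/4 + B*y/4 (K(y, B) = -3 + (B*y + 79)/4 = -3 + (79 + B*y)/4 = -3 + (79/4 + B*y/4) = 67/4 + B*y/4)
1/(w(65, -71) + K(43, (-46 + 40)/(-48 - 5))) = 1/((31 - 21*65 + (1/3)*65**2) + (67/4 + (1/4)*((-46 + 40)/(-48 - 5))*43)) = 1/((31 - 1365 + (1/3)*4225) + (67/4 + (1/4)*(-6/(-53))*43)) = 1/((31 - 1365 + 4225/3) + (67/4 + (1/4)*(-6*(-1/53))*43)) = 1/(223/3 + (67/4 + (1/4)*(6/53)*43)) = 1/(223/3 + (67/4 + 129/106)) = 1/(223/3 + 3809/212) = 1/(58703/636) = 636/58703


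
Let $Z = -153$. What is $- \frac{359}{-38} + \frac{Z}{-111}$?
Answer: $\frac{15221}{1406} \approx 10.826$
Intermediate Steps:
$- \frac{359}{-38} + \frac{Z}{-111} = - \frac{359}{-38} - \frac{153}{-111} = \left(-359\right) \left(- \frac{1}{38}\right) - - \frac{51}{37} = \frac{359}{38} + \frac{51}{37} = \frac{15221}{1406}$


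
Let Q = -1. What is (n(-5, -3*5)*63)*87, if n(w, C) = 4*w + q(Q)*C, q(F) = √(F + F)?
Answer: -109620 - 82215*I*√2 ≈ -1.0962e+5 - 1.1627e+5*I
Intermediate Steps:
q(F) = √2*√F (q(F) = √(2*F) = √2*√F)
n(w, C) = 4*w + I*C*√2 (n(w, C) = 4*w + (√2*√(-1))*C = 4*w + (√2*I)*C = 4*w + (I*√2)*C = 4*w + I*C*√2)
(n(-5, -3*5)*63)*87 = ((4*(-5) + I*(-3*5)*√2)*63)*87 = ((-20 + I*(-15)*√2)*63)*87 = ((-20 - 15*I*√2)*63)*87 = (-1260 - 945*I*√2)*87 = -109620 - 82215*I*√2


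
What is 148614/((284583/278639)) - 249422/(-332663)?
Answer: 4591843830096808/31556744843 ≈ 1.4551e+5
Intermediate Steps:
148614/((284583/278639)) - 249422/(-332663) = 148614/((284583*(1/278639))) - 249422*(-1/332663) = 148614/(284583/278639) + 249422/332663 = 148614*(278639/284583) + 249422/332663 = 13803218782/94861 + 249422/332663 = 4591843830096808/31556744843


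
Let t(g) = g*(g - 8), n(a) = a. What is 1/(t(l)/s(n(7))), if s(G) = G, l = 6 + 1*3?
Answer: 7/9 ≈ 0.77778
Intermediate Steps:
l = 9 (l = 6 + 3 = 9)
t(g) = g*(-8 + g)
1/(t(l)/s(n(7))) = 1/((9*(-8 + 9))/7) = 1/((9*1)*(⅐)) = 1/(9*(⅐)) = 1/(9/7) = 7/9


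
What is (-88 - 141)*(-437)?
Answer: 100073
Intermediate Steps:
(-88 - 141)*(-437) = -229*(-437) = 100073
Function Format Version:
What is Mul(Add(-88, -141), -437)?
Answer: 100073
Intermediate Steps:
Mul(Add(-88, -141), -437) = Mul(-229, -437) = 100073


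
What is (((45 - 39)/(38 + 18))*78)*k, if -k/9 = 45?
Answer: -47385/14 ≈ -3384.6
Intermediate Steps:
k = -405 (k = -9*45 = -405)
(((45 - 39)/(38 + 18))*78)*k = (((45 - 39)/(38 + 18))*78)*(-405) = ((6/56)*78)*(-405) = ((6*(1/56))*78)*(-405) = ((3/28)*78)*(-405) = (117/14)*(-405) = -47385/14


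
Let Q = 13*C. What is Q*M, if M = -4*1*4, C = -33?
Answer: 6864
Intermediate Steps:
M = -16 (M = -4*4 = -16)
Q = -429 (Q = 13*(-33) = -429)
Q*M = -429*(-16) = 6864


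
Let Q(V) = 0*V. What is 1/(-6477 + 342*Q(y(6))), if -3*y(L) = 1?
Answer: -1/6477 ≈ -0.00015439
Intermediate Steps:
y(L) = -1/3 (y(L) = -1/3*1 = -1/3)
Q(V) = 0
1/(-6477 + 342*Q(y(6))) = 1/(-6477 + 342*0) = 1/(-6477 + 0) = 1/(-6477) = -1/6477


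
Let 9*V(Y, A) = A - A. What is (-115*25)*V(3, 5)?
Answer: 0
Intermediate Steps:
V(Y, A) = 0 (V(Y, A) = (A - A)/9 = (⅑)*0 = 0)
(-115*25)*V(3, 5) = -115*25*0 = -2875*0 = 0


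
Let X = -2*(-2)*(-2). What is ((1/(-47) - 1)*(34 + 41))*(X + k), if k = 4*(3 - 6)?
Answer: 72000/47 ≈ 1531.9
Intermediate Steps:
X = -8 (X = 4*(-2) = -8)
k = -12 (k = 4*(-3) = -12)
((1/(-47) - 1)*(34 + 41))*(X + k) = ((1/(-47) - 1)*(34 + 41))*(-8 - 12) = ((-1/47 - 1)*75)*(-20) = -48/47*75*(-20) = -3600/47*(-20) = 72000/47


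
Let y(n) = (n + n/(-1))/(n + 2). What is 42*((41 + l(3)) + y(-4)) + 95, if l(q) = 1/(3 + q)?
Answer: 1824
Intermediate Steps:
y(n) = 0 (y(n) = (n + n*(-1))/(2 + n) = (n - n)/(2 + n) = 0/(2 + n) = 0)
42*((41 + l(3)) + y(-4)) + 95 = 42*((41 + 1/(3 + 3)) + 0) + 95 = 42*((41 + 1/6) + 0) + 95 = 42*((41 + ⅙) + 0) + 95 = 42*(247/6 + 0) + 95 = 42*(247/6) + 95 = 1729 + 95 = 1824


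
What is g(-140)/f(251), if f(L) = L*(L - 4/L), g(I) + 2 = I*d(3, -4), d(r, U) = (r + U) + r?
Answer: -94/20999 ≈ -0.0044764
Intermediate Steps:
d(r, U) = U + 2*r (d(r, U) = (U + r) + r = U + 2*r)
g(I) = -2 + 2*I (g(I) = -2 + I*(-4 + 2*3) = -2 + I*(-4 + 6) = -2 + I*2 = -2 + 2*I)
g(-140)/f(251) = (-2 + 2*(-140))/(-4 + 251²) = (-2 - 280)/(-4 + 63001) = -282/62997 = -282*1/62997 = -94/20999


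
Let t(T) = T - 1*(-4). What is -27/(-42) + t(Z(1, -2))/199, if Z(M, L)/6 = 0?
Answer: 1847/2786 ≈ 0.66296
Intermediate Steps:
Z(M, L) = 0 (Z(M, L) = 6*0 = 0)
t(T) = 4 + T (t(T) = T + 4 = 4 + T)
-27/(-42) + t(Z(1, -2))/199 = -27/(-42) + (4 + 0)/199 = -27*(-1/42) + 4*(1/199) = 9/14 + 4/199 = 1847/2786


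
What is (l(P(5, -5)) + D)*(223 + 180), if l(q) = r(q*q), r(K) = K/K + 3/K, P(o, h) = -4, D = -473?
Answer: -3042247/16 ≈ -1.9014e+5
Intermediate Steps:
r(K) = 1 + 3/K
l(q) = (3 + q²)/q² (l(q) = (3 + q*q)/((q*q)) = (3 + q²)/(q²) = (3 + q²)/q²)
(l(P(5, -5)) + D)*(223 + 180) = ((1 + 3/(-4)²) - 473)*(223 + 180) = ((1 + 3*(1/16)) - 473)*403 = ((1 + 3/16) - 473)*403 = (19/16 - 473)*403 = -7549/16*403 = -3042247/16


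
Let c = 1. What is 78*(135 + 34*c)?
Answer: 13182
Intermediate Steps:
78*(135 + 34*c) = 78*(135 + 34*1) = 78*(135 + 34) = 78*169 = 13182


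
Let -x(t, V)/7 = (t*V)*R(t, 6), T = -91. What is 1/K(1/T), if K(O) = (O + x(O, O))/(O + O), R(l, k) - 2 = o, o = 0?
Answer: 26/15 ≈ 1.7333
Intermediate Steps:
R(l, k) = 2 (R(l, k) = 2 + 0 = 2)
x(t, V) = -14*V*t (x(t, V) = -7*t*V*2 = -7*V*t*2 = -14*V*t)
K(O) = (O - 14*O²)/(2*O) (K(O) = (O - 14*O*O)/(O + O) = (O - 14*O²)/((2*O)) = (O - 14*O²)*(1/(2*O)) = (O - 14*O²)/(2*O))
1/K(1/T) = 1/(½ - 7/(-91)) = 1/(½ - 7*(-1/91)) = 1/(½ + 1/13) = 1/(15/26) = 26/15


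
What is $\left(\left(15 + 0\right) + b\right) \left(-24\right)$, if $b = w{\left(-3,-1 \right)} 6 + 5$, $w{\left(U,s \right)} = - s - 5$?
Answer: $96$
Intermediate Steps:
$w{\left(U,s \right)} = -5 - s$
$b = -19$ ($b = \left(-5 - -1\right) 6 + 5 = \left(-5 + 1\right) 6 + 5 = \left(-4\right) 6 + 5 = -24 + 5 = -19$)
$\left(\left(15 + 0\right) + b\right) \left(-24\right) = \left(\left(15 + 0\right) - 19\right) \left(-24\right) = \left(15 - 19\right) \left(-24\right) = \left(-4\right) \left(-24\right) = 96$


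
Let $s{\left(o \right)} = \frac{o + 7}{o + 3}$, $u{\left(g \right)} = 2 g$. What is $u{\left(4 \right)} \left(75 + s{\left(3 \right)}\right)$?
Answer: $\frac{1840}{3} \approx 613.33$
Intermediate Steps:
$s{\left(o \right)} = \frac{7 + o}{3 + o}$
$u{\left(4 \right)} \left(75 + s{\left(3 \right)}\right) = 2 \cdot 4 \left(75 + \frac{7 + 3}{3 + 3}\right) = 8 \left(75 + \frac{1}{6} \cdot 10\right) = 8 \left(75 + \frac{5}{3}\right) = 8 \cdot \frac{230}{3} = \frac{1840}{3}$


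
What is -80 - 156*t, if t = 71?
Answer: -11156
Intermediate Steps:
-80 - 156*t = -80 - 156*71 = -80 - 11076 = -11156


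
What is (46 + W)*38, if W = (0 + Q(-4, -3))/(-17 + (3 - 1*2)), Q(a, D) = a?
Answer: 3515/2 ≈ 1757.5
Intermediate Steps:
W = ¼ (W = (0 - 4)/(-17 + (3 - 1*2)) = -4/(-17 + (3 - 2)) = -4/(-17 + 1) = -4/(-16) = -4*(-1/16) = ¼ ≈ 0.25000)
(46 + W)*38 = (46 + ¼)*38 = (185/4)*38 = 3515/2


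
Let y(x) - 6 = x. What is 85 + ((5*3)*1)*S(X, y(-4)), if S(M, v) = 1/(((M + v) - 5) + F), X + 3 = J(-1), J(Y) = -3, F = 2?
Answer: 580/7 ≈ 82.857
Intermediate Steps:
X = -6 (X = -3 - 3 = -6)
y(x) = 6 + x
S(M, v) = 1/(-3 + M + v) (S(M, v) = 1/(((M + v) - 5) + 2) = 1/((-5 + M + v) + 2) = 1/(-3 + M + v))
85 + ((5*3)*1)*S(X, y(-4)) = 85 + ((5*3)*1)/(-3 - 6 + (6 - 4)) = 85 + (15*1)/(-3 - 6 + 2) = 85 + 15/(-7) = 85 + 15*(-⅐) = 85 - 15/7 = 580/7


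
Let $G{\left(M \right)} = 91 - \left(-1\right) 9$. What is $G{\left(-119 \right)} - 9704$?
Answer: $-9604$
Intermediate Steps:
$G{\left(M \right)} = 100$ ($G{\left(M \right)} = 91 - -9 = 91 + 9 = 100$)
$G{\left(-119 \right)} - 9704 = 100 - 9704 = -9604$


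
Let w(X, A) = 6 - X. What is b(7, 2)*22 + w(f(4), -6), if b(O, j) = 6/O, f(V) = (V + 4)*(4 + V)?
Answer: -274/7 ≈ -39.143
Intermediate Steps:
f(V) = (4 + V)² (f(V) = (4 + V)*(4 + V) = (4 + V)²)
b(7, 2)*22 + w(f(4), -6) = (6/7)*22 + (6 - (4 + 4)²) = (6*(⅐))*22 + (6 - 1*8²) = (6/7)*22 + (6 - 1*64) = 132/7 + (6 - 64) = 132/7 - 58 = -274/7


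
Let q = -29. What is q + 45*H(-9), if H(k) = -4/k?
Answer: -9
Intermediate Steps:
q + 45*H(-9) = -29 + 45*(-4/(-9)) = -29 + 45*(-4*(-1/9)) = -29 + 45*(4/9) = -29 + 20 = -9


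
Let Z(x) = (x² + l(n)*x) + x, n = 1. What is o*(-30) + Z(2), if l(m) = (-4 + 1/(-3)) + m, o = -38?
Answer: 3418/3 ≈ 1139.3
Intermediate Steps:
l(m) = -13/3 + m (l(m) = (-4 - ⅓) + m = -13/3 + m)
Z(x) = x² - 7*x/3 (Z(x) = (x² + (-13/3 + 1)*x) + x = (x² - 10*x/3) + x = x² - 7*x/3)
o*(-30) + Z(2) = -38*(-30) + (⅓)*2*(-7 + 3*2) = 1140 + (⅓)*2*(-7 + 6) = 1140 + (⅓)*2*(-1) = 1140 - ⅔ = 3418/3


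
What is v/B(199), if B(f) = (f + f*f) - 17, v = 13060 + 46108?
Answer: 59168/39783 ≈ 1.4873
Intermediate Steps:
v = 59168
B(f) = -17 + f + f**2 (B(f) = (f + f**2) - 17 = -17 + f + f**2)
v/B(199) = 59168/(-17 + 199 + 199**2) = 59168/(-17 + 199 + 39601) = 59168/39783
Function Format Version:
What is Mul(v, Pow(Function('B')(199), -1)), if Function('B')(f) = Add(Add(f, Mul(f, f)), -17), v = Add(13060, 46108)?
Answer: Rational(59168, 39783) ≈ 1.4873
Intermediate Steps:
v = 59168
Function('B')(f) = Add(-17, f, Pow(f, 2)) (Function('B')(f) = Add(Add(f, Pow(f, 2)), -17) = Add(-17, f, Pow(f, 2)))
Mul(v, Pow(Function('B')(199), -1)) = Mul(59168, Pow(Add(-17, 199, Pow(199, 2)), -1)) = Mul(59168, Pow(Add(-17, 199, 39601), -1)) = Mul(59168, Pow(39783, -1)) = Mul(59168, Rational(1, 39783)) = Rational(59168, 39783)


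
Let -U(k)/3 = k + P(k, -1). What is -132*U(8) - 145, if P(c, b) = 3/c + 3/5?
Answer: 34091/10 ≈ 3409.1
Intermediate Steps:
P(c, b) = ⅗ + 3/c (P(c, b) = 3/c + 3*(⅕) = 3/c + ⅗ = ⅗ + 3/c)
U(k) = -9/5 - 9/k - 3*k (U(k) = -3*(k + (⅗ + 3/k)) = -3*(⅗ + k + 3/k) = -9/5 - 9/k - 3*k)
-132*U(8) - 145 = -132*(-9/5 - 9/8 - 3*8) - 145 = -132*(-9/5 - 9*⅛ - 24) - 145 = -132*(-9/5 - 9/8 - 24) - 145 = -132*(-1077/40) - 145 = 35541/10 - 145 = 34091/10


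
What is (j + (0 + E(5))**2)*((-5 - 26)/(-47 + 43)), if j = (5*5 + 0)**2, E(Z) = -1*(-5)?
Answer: 10075/2 ≈ 5037.5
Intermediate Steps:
E(Z) = 5
j = 625 (j = (25 + 0)**2 = 25**2 = 625)
(j + (0 + E(5))**2)*((-5 - 26)/(-47 + 43)) = (625 + (0 + 5)**2)*((-5 - 26)/(-47 + 43)) = (625 + 5**2)*(-31/(-4)) = (625 + 25)*(-31*(-1/4)) = 650*(31/4) = 10075/2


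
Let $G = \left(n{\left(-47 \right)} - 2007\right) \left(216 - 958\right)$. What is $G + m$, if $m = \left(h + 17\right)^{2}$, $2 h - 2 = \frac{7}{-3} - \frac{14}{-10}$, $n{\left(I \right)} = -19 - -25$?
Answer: $\frac{334136119}{225} \approx 1.4851 \cdot 10^{6}$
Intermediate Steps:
$n{\left(I \right)} = 6$ ($n{\left(I \right)} = -19 + 25 = 6$)
$h = \frac{8}{15}$ ($h = 1 + \frac{\frac{7}{-3} - \frac{14}{-10}}{2} = 1 + \frac{7 \left(- \frac{1}{3}\right) - - \frac{7}{5}}{2} = 1 + \frac{- \frac{7}{3} + \frac{7}{5}}{2} = 1 + \frac{1}{2} \left(- \frac{14}{15}\right) = 1 - \frac{7}{15} = \frac{8}{15} \approx 0.53333$)
$G = 1484742$ ($G = \left(6 - 2007\right) \left(216 - 958\right) = \left(-2001\right) \left(-742\right) = 1484742$)
$m = \frac{69169}{225}$ ($m = \left(\frac{8}{15} + 17\right)^{2} = \left(\frac{263}{15}\right)^{2} = \frac{69169}{225} \approx 307.42$)
$G + m = 1484742 + \frac{69169}{225} = \frac{334136119}{225}$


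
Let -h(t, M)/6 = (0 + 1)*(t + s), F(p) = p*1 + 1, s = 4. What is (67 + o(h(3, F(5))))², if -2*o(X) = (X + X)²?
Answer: 11978521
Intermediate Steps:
F(p) = 1 + p (F(p) = p + 1 = 1 + p)
h(t, M) = -24 - 6*t (h(t, M) = -6*(0 + 1)*(t + 4) = -6*(4 + t) = -24 - 6*t)
o(X) = -2*X² (o(X) = -(X + X)²/2 = -4*X²/2 = -2*X²)
(67 + o(h(3, F(5))))² = (67 - 2*(-24 - 6*3)²)² = (67 - 2*(-24 - 18)²)² = (67 - 2*(-42)²)² = (67 - 2*1764)² = (67 - 3528)² = (-3461)² = 11978521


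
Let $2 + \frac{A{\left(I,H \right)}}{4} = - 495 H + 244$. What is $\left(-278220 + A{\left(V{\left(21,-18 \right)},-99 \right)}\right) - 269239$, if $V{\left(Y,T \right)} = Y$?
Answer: $-350471$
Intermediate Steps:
$A{\left(I,H \right)} = 968 - 1980 H$ ($A{\left(I,H \right)} = -8 + 4 \left(- 495 H + 244\right) = -8 + 4 \left(244 - 495 H\right) = -8 - \left(-976 + 1980 H\right) = 968 - 1980 H$)
$\left(-278220 + A{\left(V{\left(21,-18 \right)},-99 \right)}\right) - 269239 = \left(-278220 + \left(968 - -196020\right)\right) - 269239 = \left(-278220 + \left(968 + 196020\right)\right) - 269239 = \left(-278220 + 196988\right) - 269239 = -81232 - 269239 = -350471$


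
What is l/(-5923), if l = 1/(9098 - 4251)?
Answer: -1/28708781 ≈ -3.4833e-8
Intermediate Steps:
l = 1/4847 ≈ 0.00020631
l/(-5923) = (1/4847)/(-5923) = (1/4847)*(-1/5923) = -1/28708781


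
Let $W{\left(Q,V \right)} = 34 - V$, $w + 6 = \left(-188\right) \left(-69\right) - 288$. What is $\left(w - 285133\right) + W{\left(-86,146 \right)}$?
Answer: $-272567$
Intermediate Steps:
$w = 12678$ ($w = -6 - -12684 = -6 + \left(12972 - 288\right) = -6 + 12684 = 12678$)
$\left(w - 285133\right) + W{\left(-86,146 \right)} = \left(12678 - 285133\right) + \left(34 - 146\right) = -272455 + \left(34 - 146\right) = -272455 - 112 = -272567$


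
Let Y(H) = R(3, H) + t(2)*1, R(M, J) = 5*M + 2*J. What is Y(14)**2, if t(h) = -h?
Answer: 1681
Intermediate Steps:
R(M, J) = 2*J + 5*M
Y(H) = 13 + 2*H (Y(H) = (2*H + 5*3) - 1*2*1 = (2*H + 15) - 2*1 = (15 + 2*H) - 2 = 13 + 2*H)
Y(14)**2 = (13 + 2*14)**2 = (13 + 28)**2 = 41**2 = 1681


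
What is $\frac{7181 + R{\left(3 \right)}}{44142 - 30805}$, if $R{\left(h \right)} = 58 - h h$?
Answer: $\frac{7230}{13337} \approx 0.5421$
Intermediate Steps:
$R{\left(h \right)} = 58 - h^{2}$
$\frac{7181 + R{\left(3 \right)}}{44142 - 30805} = \frac{7181 + \left(58 - 3^{2}\right)}{44142 - 30805} = \frac{7181 + \left(58 - 9\right)}{13337} = \left(7181 + \left(58 - 9\right)\right) \frac{1}{13337} = \left(7181 + 49\right) \frac{1}{13337} = 7230 \cdot \frac{1}{13337} = \frac{7230}{13337}$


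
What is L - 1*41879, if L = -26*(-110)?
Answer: -39019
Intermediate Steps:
L = 2860
L - 1*41879 = 2860 - 1*41879 = 2860 - 41879 = -39019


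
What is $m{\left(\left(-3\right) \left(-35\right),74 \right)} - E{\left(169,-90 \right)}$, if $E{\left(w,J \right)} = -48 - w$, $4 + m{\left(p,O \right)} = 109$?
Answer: $322$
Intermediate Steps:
$m{\left(p,O \right)} = 105$ ($m{\left(p,O \right)} = -4 + 109 = 105$)
$m{\left(\left(-3\right) \left(-35\right),74 \right)} - E{\left(169,-90 \right)} = 105 - \left(-48 - 169\right) = 105 - -217 = 105 + 217 = 322$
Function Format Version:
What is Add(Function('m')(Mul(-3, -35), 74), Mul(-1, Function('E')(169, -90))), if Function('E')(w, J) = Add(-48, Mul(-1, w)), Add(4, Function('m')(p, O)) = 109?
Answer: 322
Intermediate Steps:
Function('m')(p, O) = 105 (Function('m')(p, O) = Add(-4, 109) = 105)
Add(Function('m')(Mul(-3, -35), 74), Mul(-1, Function('E')(169, -90))) = Add(105, Mul(-1, Add(-48, Mul(-1, 169)))) = Add(105, Mul(-1, Add(-48, -169))) = Add(105, Mul(-1, -217)) = Add(105, 217) = 322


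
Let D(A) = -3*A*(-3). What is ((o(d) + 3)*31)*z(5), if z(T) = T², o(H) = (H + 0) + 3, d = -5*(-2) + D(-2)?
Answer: -1550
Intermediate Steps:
D(A) = 9*A
d = -8 (d = -5*(-2) + 9*(-2) = 10 - 18 = -8)
o(H) = 3 + H (o(H) = H + 3 = 3 + H)
((o(d) + 3)*31)*z(5) = (((3 - 8) + 3)*31)*5² = ((-5 + 3)*31)*25 = -2*31*25 = -62*25 = -1550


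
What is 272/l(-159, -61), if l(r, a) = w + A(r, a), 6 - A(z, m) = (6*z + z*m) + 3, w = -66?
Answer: -34/1101 ≈ -0.030881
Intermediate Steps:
A(z, m) = 3 - 6*z - m*z (A(z, m) = 6 - ((6*z + z*m) + 3) = 6 - ((6*z + m*z) + 3) = 6 - (3 + 6*z + m*z) = 6 + (-3 - 6*z - m*z) = 3 - 6*z - m*z)
l(r, a) = -63 - 6*r - a*r (l(r, a) = -66 + (3 - 6*r - a*r) = -63 - 6*r - a*r)
272/l(-159, -61) = 272/(-63 - 6*(-159) - 1*(-61)*(-159)) = 272/(-63 + 954 - 9699) = 272/(-8808) = 272*(-1/8808) = -34/1101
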